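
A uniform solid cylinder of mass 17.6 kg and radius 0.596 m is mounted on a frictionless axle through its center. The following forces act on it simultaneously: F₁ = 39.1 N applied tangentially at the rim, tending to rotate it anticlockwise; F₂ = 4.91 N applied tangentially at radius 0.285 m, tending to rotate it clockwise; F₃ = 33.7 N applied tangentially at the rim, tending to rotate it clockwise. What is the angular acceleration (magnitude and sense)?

α ≈ 0.582 rad/s², anticlockwise

I = ½MR² = (1/2)(17.6)(0.596)² = 3.126 kg·m².
Taking anticlockwise as positive: τ₁ = +(39.1)(0.596) = +23.30 N·m; τ₂ = −(4.91)(0.285) = −1.399 N·m; τ₃ = −(33.7)(0.596) = −20.09 N·m.
Net torque τ = 1.819 N·m.
α = τ/I = 1.819/3.126 = 0.5819 rad/s².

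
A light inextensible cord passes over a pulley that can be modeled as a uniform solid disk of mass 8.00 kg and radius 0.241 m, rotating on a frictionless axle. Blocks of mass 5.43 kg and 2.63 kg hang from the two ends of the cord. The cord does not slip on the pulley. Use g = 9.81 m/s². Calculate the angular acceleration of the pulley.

α ≈ 9.45 rad/s²

I = ½MR² = (1/2)(8.00)(0.241)² = 0.2323 kg·m².
Heavier block: m₁g − T₁ = m₁a. Lighter block: T₂ − m₂g = m₂a.
Pulley: (T₁ − T₂)R = Iα = I(a/R), so T₁ − T₂ = (I/R²)a = (1/2)M_p a = 4.000·a.
Adding the three: (m₁ − m₂)g = (m₁ + m₂ + 4.000)a, so a = (5.43 − 2.63)(9.81)/(5.43 + 2.63 + 4.000) = 2.278 m/s².
α = a/R = 2.278/0.241 = 9.451 rad/s².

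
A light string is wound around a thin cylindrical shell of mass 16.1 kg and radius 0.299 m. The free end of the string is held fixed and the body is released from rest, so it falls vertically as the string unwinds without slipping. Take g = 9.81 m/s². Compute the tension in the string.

T ≈ 79.0 N

Translation: Mg − T = Ma. Rotation about the center: TR = Iα with I = MR².
With a = αR: T = (I/R²)a = M a, so Mg = (1 + 1.000)Ma.
a = g/(1 + 1.000) = 9.81/2.000 = 4.905 m/s².
T = 1.000·M·a = (1.000)(16.1)(4.905) = 78.97 N.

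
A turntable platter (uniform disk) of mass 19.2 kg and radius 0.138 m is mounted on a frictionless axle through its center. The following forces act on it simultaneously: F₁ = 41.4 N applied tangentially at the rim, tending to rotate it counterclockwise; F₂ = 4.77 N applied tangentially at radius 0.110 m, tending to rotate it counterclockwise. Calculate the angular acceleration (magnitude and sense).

α ≈ 34.1 rad/s², counterclockwise

I = ½MR² = (1/2)(19.2)(0.138)² = 0.1828 kg·m².
Taking counterclockwise as positive: τ₁ = +(41.4)(0.138) = +5.713 N·m; τ₂ = +(4.77)(0.110) = +0.5247 N·m.
Net torque τ = 6.238 N·m.
α = τ/I = 6.238/0.1828 = 34.12 rad/s².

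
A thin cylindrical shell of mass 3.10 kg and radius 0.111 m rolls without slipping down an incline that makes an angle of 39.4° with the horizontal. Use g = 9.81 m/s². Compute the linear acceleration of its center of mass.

Translation along the incline: Mg sinθ − f = Ma.
Rotation about the center: fR = Iα with I = MR². No-slip gives a = αR, so f = (I/R²)a = M a.
Substituting: Mg sinθ = (1 + 1.000)Ma, so a = g sinθ/(1 + 1.000) = (9.81) sin 39.4° / 2.000 = 3.113 m/s².

a ≈ 3.11 m/s²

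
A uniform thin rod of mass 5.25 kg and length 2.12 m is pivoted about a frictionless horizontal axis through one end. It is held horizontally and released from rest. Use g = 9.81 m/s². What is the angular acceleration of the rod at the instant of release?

α ≈ 6.94 rad/s²

About the pivot, I = (1/3)ML² = (1/3)(5.25)(2.12)² = 7.865 kg·m².
The weight acts at the center, a distance L/2 = 1.060 m from the pivot; τ = Mg(L/2) = 54.59 N·m.
α = τ/I = 54.59/7.865 = 6.941 rad/s².
(Equivalently α = (3g/(2L)) = 6.941 rad/s².)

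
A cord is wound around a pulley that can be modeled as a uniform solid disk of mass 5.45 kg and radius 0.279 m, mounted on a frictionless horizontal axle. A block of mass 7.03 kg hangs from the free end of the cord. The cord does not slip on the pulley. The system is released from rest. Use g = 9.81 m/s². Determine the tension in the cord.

T ≈ 19.3 N

I = ½MR² = (1/2)(5.45)(0.279)² = 0.2121 kg·m².
Block: mg − T = ma. Pulley: TR = Iα. No-slip: a = αR, so T = (I/R²)a = 2.725·a.
Then mg = (m + 2.725)a, so a = (7.03)(9.81)/(7.03 + 2.725) = 7.070 m/s².
T = 2.725·a = 19.26 N.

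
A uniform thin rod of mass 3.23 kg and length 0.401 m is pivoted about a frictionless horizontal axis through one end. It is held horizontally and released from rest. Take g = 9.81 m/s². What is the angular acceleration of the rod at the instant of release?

α ≈ 36.7 rad/s²

About the pivot, I = (1/3)ML² = (1/3)(3.23)(0.401)² = 0.1731 kg·m².
The weight acts at the center, a distance L/2 = 0.2005 m from the pivot; τ = Mg(L/2) = 6.353 N·m.
α = τ/I = 6.353/0.1731 = 36.70 rad/s².
(Equivalently α = (3g/(2L)) = 36.70 rad/s².)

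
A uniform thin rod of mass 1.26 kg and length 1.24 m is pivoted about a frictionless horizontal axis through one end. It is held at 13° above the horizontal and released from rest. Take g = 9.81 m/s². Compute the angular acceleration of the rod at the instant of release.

α ≈ 11.6 rad/s²

About the pivot, I = (1/3)ML² = (1/3)(1.26)(1.24)² = 0.6458 kg·m².
The weight acts at the center, a distance L/2 = 0.6200 m from the pivot; τ = Mg(L/2) cos 13° = 7.467 N·m.
α = τ/I = 7.467/0.6458 = 11.56 rad/s².
(Equivalently α = (3g/(2L)) cos 13° = 11.56 rad/s².)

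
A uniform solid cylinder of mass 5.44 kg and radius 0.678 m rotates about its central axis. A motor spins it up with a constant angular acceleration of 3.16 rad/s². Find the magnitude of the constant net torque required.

τ ≈ 3.95 N·m

I = ½MR² = (1/2)(5.44)(0.678)² = 1.250 kg·m².
τ = Iα = (1.250)(3.160) = 3.951 N·m.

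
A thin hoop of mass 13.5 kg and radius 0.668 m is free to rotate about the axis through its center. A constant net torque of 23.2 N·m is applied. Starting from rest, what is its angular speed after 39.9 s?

I = MR² = (13.5)(0.668)² = 6.024 kg·m².
α = τ/I = 23.2/6.024 = 3.851 rad/s².
ω = ω₀ + αt = 0 + (3.851)(39.9) = 153.7 rad/s.

ω ≈ 154 rad/s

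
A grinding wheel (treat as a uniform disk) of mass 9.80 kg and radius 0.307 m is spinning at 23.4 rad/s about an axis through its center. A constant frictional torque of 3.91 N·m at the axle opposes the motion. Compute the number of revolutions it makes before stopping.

I = ½MR² = (1/2)(9.80)(0.307)² = 0.4618 kg·m².
The net torque has magnitude 3.91 N·m, opposing ω.
|α| = τ/I = 3.910/0.4618 = 8.467 rad/s² (deceleration).
ω² = ω₀² − 2|α|θ with ω = 0 ⇒ θ = ω₀²/(2|α|) = 32.34 rad = 5.147 rev.

≈ 5.15 revolutions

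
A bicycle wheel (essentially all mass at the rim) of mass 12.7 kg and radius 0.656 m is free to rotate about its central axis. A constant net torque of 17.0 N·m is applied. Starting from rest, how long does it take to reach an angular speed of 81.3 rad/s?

I = MR² = (12.7)(0.656)² = 5.465 kg·m².
α = τ/I = 17.0/5.465 = 3.111 rad/s².
ω = αt ⇒ t = ω/α = 81.3/3.111 = 26.14 s.

t ≈ 26.1 s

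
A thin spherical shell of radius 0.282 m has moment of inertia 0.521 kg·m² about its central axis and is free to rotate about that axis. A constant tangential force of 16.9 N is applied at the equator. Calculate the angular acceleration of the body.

τ = F R = (16.9)(0.282) = 4.766 N·m.
Newton's second law for rotation, τ = Iα, gives α = τ/I = 4.766/0.5210 = 9.147 rad/s².

α ≈ 9.15 rad/s²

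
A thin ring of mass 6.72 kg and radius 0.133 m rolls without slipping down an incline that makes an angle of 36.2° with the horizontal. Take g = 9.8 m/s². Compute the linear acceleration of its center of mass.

Translation along the incline: Mg sinθ − f = Ma.
Rotation about the center: fR = Iα with I = MR². No-slip gives a = αR, so f = (I/R²)a = M a.
Substituting: Mg sinθ = (1 + 1.000)Ma, so a = g sinθ/(1 + 1.000) = (9.8) sin 36.2° / 2.000 = 2.894 m/s².

a ≈ 2.89 m/s²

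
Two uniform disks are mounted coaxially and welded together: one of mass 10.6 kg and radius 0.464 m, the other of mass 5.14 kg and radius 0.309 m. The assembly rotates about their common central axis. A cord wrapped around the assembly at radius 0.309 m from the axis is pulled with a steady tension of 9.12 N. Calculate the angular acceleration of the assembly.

I = ½M₁R₁² + ½M₂R₂² = ½(10.6)(0.464)² + ½(5.14)(0.309)² = 1.386 kg·m².
τ = F r = (9.12)(0.309) = 2.818 N·m.
α = τ/I = 2.818/1.386 = 2.033 rad/s².

α ≈ 2.03 rad/s²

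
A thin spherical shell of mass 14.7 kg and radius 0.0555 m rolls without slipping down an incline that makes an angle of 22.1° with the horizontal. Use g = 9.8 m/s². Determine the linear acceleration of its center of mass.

Translation along the incline: Mg sinθ − f = Ma.
Rotation about the center: fR = Iα with I = (2/3)MR². No-slip gives a = αR, so f = (I/R²)a = (2/3)M a.
Substituting: Mg sinθ = (1 + 0.6667)Ma, so a = g sinθ/(1 + 0.6667) = (9.8) sin 22.1° / 1.667 = 2.212 m/s².

a ≈ 2.21 m/s²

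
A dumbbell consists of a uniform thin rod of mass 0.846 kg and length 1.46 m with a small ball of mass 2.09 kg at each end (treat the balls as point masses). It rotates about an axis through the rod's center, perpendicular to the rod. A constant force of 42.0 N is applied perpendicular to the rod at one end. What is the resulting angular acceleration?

I_rod = (1/12)ML² = (1/12)(0.846)(1.46)² = 0.1503 kg·m².
I_balls = 2·m·(L/2)² = 2(2.09)(0.7300)² = 2.228 kg·m².
Total I = 2.378 kg·m².
τ = F·(L/2) = (42.0)(0.730) = 30.66 N·m.
α = τ/I = 30.66/2.378 = 12.89 rad/s².

α ≈ 12.9 rad/s²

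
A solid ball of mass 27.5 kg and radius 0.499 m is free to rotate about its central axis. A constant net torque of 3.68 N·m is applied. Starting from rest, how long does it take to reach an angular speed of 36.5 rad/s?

t ≈ 27.2 s

I = (2/5)MR² = (2/5)(27.5)(0.499)² = 2.739 kg·m².
α = τ/I = 3.68/2.739 = 1.344 rad/s².
ω = αt ⇒ t = ω/α = 36.5/1.344 = 27.17 s.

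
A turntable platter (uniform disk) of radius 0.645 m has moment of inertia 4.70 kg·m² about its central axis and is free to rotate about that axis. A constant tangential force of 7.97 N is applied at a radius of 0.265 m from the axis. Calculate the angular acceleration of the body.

τ = F·r = (7.97)(0.265) = 2.112 N·m.
From τ = Iα: α = 2.112/4.700 = 0.4494 rad/s².

α ≈ 0.449 rad/s²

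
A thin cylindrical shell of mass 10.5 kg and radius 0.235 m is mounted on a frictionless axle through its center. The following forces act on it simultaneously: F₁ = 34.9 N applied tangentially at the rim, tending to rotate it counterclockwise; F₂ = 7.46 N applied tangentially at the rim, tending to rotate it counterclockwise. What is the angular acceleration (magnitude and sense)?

α ≈ 17.2 rad/s², counterclockwise

I = MR² = (10.5)(0.235)² = 0.5799 kg·m².
Taking counterclockwise as positive: τ₁ = +(34.9)(0.235) = +8.201 N·m; τ₂ = +(7.46)(0.235) = +1.753 N·m.
Net torque τ = 9.955 N·m.
α = τ/I = 9.955/0.5799 = 17.17 rad/s².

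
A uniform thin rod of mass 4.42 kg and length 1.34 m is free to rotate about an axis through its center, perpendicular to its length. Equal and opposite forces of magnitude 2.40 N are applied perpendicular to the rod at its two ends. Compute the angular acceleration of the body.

I = (1/12)ML² = (1/12)(4.42)(1.34)² = 0.6614 kg·m².
The couple gives τ = F·(L/2) + F·(L/2) = F L = (2.40)(1.34) = 3.216 N·m.
Newton's second law for rotation, τ = Iα, gives α = τ/I = 3.216/0.6614 = 4.863 rad/s².

α ≈ 4.86 rad/s²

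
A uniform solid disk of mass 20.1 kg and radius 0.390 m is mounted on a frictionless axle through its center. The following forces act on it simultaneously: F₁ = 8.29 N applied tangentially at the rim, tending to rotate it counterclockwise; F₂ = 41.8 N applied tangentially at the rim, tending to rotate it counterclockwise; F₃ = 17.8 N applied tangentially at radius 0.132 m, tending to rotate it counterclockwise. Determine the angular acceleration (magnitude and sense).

I = ½MR² = (1/2)(20.1)(0.390)² = 1.529 kg·m².
Taking counterclockwise as positive: τ₁ = +(8.29)(0.390) = +3.233 N·m; τ₂ = +(41.8)(0.390) = +16.30 N·m; τ₃ = +(17.8)(0.132) = +2.350 N·m.
Net torque τ = 21.88 N·m.
α = τ/I = 21.88/1.529 = 14.32 rad/s².

α ≈ 14.3 rad/s², counterclockwise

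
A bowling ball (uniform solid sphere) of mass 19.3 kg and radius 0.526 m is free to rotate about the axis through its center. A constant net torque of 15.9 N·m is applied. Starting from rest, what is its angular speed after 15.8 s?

I = (2/5)MR² = (2/5)(19.3)(0.526)² = 2.136 kg·m².
α = τ/I = 15.9/2.136 = 7.444 rad/s².
ω = ω₀ + αt = 0 + (7.444)(15.8) = 117.6 rad/s.

ω ≈ 118 rad/s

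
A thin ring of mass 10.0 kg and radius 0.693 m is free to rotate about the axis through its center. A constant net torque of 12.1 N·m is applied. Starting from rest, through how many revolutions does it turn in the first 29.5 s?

I = MR² = (10.0)(0.693)² = 4.802 kg·m².
α = τ/I = 12.1/4.802 = 2.520 rad/s².
θ = ½αt² = ½(2.520)(29.5)² = 1096 rad.
Revolutions = θ/(2π) = 174.5.

≈ 174 revolutions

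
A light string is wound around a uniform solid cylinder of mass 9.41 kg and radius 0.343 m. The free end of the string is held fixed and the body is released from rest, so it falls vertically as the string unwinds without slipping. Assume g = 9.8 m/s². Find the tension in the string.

Translation: Mg − T = Ma. Rotation about the center: TR = Iα with I = ½MR².
With a = αR: T = (I/R²)a = (1/2)M a, so Mg = (1 + 0.5000)Ma.
a = g/(1 + 0.5000) = 9.8/1.500 = 6.533 m/s².
T = 0.5000·M·a = (0.5000)(9.41)(6.533) = 30.74 N.

T ≈ 30.7 N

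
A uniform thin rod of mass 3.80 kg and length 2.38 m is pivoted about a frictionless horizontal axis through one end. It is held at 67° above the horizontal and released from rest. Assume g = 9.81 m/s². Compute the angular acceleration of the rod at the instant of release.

α ≈ 2.42 rad/s²

About the pivot, I = (1/3)ML² = (1/3)(3.80)(2.38)² = 7.175 kg·m².
The weight acts at the center, a distance L/2 = 1.190 m from the pivot; τ = Mg(L/2) cos 67° = 17.33 N·m.
α = τ/I = 17.33/7.175 = 2.416 rad/s².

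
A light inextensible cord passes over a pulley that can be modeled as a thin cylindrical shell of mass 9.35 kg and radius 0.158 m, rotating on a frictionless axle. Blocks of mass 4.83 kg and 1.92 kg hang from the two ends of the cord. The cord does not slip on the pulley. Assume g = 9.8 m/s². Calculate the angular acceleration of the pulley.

I = MR² = (9.35)(0.158)² = 0.2334 kg·m².
Heavier block: m₁g − T₁ = m₁a. Lighter block: T₂ − m₂g = m₂a.
Pulley: (T₁ − T₂)R = Iα = I(a/R), so T₁ − T₂ = (I/R²)a = 1·M_p a = 9.350·a.
Adding the three: (m₁ − m₂)g = (m₁ + m₂ + 9.350)a, so a = (4.83 − 1.92)(9.8)/(4.83 + 1.92 + 9.350) = 1.771 m/s².
α = a/R = 1.771/0.158 = 11.21 rad/s².

α ≈ 11.2 rad/s²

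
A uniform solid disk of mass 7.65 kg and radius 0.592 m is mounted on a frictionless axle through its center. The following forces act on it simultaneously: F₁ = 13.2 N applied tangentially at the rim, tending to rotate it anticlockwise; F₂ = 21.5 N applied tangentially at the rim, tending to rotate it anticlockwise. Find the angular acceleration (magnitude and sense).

α ≈ 15.3 rad/s², anticlockwise

I = ½MR² = (1/2)(7.65)(0.592)² = 1.341 kg·m².
Taking anticlockwise as positive: τ₁ = +(13.2)(0.592) = +7.814 N·m; τ₂ = +(21.5)(0.592) = +12.73 N·m.
Net torque τ = 20.54 N·m.
α = τ/I = 20.54/1.341 = 15.32 rad/s².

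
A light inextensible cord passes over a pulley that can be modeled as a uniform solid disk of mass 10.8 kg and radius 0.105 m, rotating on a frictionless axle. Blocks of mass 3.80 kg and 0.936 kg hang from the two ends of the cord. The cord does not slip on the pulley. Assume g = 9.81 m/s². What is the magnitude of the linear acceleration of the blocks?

a ≈ 2.77 m/s²

I = ½MR² = (1/2)(10.8)(0.105)² = 0.05954 kg·m².
Heavier block: m₁g − T₁ = m₁a. Lighter block: T₂ − m₂g = m₂a.
Pulley: (T₁ − T₂)R = Iα = I(a/R), so T₁ − T₂ = (I/R²)a = (1/2)M_p a = 5.400·a.
Adding the three: (m₁ − m₂)g = (m₁ + m₂ + 5.400)a, so a = (3.80 − 0.936)(9.81)/(3.80 + 0.936 + 5.400) = 2.772 m/s².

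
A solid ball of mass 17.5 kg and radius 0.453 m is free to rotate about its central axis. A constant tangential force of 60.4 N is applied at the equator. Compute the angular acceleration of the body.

I = (2/5)MR² = (2/5)(17.5)(0.453)² = 1.436 kg·m².
τ = F R = (60.4)(0.453) = 27.36 N·m.
Newton's second law for rotation, τ = Iα, gives α = τ/I = 27.36/1.436 = 19.05 rad/s².

α ≈ 19.0 rad/s²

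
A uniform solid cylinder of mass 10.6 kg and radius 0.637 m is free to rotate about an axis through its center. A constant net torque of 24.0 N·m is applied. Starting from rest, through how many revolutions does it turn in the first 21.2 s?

≈ 399 revolutions

I = ½MR² = (1/2)(10.6)(0.637)² = 2.151 kg·m².
α = τ/I = 24.0/2.151 = 11.16 rad/s².
θ = ½αt² = ½(11.16)(21.2)² = 2508 rad.
Revolutions = θ/(2π) = 399.1.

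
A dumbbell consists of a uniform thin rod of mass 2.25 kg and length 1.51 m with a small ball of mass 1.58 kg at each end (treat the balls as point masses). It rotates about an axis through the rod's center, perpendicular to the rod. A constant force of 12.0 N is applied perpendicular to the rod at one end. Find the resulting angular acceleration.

α ≈ 4.06 rad/s²

I_rod = (1/12)ML² = (1/12)(2.25)(1.51)² = 0.4275 kg·m².
I_balls = 2·m·(L/2)² = 2(1.58)(0.7550)² = 1.801 kg·m².
Total I = 2.229 kg·m².
τ = F·(L/2) = (12.0)(0.755) = 9.060 N·m.
α = τ/I = 9.060/2.229 = 4.065 rad/s².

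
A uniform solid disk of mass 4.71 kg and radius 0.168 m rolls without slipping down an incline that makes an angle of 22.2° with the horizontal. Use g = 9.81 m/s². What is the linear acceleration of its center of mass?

Translation along the incline: Mg sinθ − f = Ma.
Rotation about the center: fR = Iα with I = ½MR². No-slip gives a = αR, so f = (I/R²)a = (1/2)M a.
Substituting: Mg sinθ = (1 + 0.5000)Ma, so a = g sinθ/(1 + 0.5000) = (9.81) sin 22.2° / 1.500 = 2.471 m/s².

a ≈ 2.47 m/s²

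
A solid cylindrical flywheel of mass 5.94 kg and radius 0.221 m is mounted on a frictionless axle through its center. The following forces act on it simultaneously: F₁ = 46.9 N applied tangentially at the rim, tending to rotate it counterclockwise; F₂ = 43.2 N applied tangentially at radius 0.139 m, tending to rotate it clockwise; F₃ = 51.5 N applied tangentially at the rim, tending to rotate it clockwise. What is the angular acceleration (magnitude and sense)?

α ≈ 48.4 rad/s², clockwise

I = ½MR² = (1/2)(5.94)(0.221)² = 0.1451 kg·m².
Taking counterclockwise as positive: τ₁ = +(46.9)(0.221) = +10.36 N·m; τ₂ = −(43.2)(0.139) = −6.005 N·m; τ₃ = −(51.5)(0.221) = −11.38 N·m.
Net torque τ = -7.021 N·m.
α = τ/I = -7.021/0.1451 = -48.40 rad/s².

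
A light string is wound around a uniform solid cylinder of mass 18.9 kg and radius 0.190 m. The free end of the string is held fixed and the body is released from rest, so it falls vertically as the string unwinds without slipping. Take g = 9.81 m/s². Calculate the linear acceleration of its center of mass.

Translation: Mg − T = Ma. Rotation about the center: TR = Iα with I = ½MR².
With a = αR: T = (I/R²)a = (1/2)M a, so Mg = (1 + 0.5000)Ma.
a = g/(1 + 0.5000) = 9.81/1.500 = 6.540 m/s².

a ≈ 6.54 m/s²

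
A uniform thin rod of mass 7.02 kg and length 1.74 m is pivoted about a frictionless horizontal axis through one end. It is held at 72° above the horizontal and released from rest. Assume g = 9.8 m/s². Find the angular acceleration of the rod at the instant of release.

α ≈ 2.61 rad/s²

About the pivot, I = (1/3)ML² = (1/3)(7.02)(1.74)² = 7.085 kg·m².
The weight acts at the center, a distance L/2 = 0.8700 m from the pivot; τ = Mg(L/2) cos 72° = 18.50 N·m.
α = τ/I = 18.50/7.085 = 2.611 rad/s².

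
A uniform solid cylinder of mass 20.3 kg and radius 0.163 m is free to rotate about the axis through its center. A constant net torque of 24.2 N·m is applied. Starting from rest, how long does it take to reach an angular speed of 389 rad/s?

I = ½MR² = (1/2)(20.3)(0.163)² = 0.2697 kg·m².
α = τ/I = 24.2/0.2697 = 89.74 rad/s².
ω = αt ⇒ t = ω/α = 389/89.74 = 4.335 s.

t ≈ 4.33 s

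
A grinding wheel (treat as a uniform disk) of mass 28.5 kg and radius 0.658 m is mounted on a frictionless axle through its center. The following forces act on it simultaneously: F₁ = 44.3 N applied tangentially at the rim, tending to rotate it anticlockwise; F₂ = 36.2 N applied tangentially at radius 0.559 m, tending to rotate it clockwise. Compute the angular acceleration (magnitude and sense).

I = ½MR² = (1/2)(28.5)(0.658)² = 6.170 kg·m².
Taking anticlockwise as positive: τ₁ = +(44.3)(0.658) = +29.15 N·m; τ₂ = −(36.2)(0.559) = −20.24 N·m.
Net torque τ = 8.914 N·m.
α = τ/I = 8.914/6.170 = 1.445 rad/s².

α ≈ 1.44 rad/s², anticlockwise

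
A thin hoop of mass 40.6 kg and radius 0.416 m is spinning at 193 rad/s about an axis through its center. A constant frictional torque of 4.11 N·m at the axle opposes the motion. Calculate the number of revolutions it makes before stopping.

I = MR² = (40.6)(0.416)² = 7.026 kg·m².
The net torque has magnitude 4.11 N·m, opposing ω.
|α| = τ/I = 4.110/7.026 = 0.5850 rad/s² (deceleration).
ω² = ω₀² − 2|α|θ with ω = 0 ⇒ θ = ω₀²/(2|α|) = 31840 rad = 5067 rev.

≈ 5070 revolutions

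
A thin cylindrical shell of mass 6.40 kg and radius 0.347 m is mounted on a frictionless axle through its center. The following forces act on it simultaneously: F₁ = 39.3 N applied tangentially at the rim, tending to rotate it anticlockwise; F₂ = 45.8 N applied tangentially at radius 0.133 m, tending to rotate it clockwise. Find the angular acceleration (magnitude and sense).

α ≈ 9.79 rad/s², anticlockwise

I = MR² = (6.40)(0.347)² = 0.7706 kg·m².
Taking anticlockwise as positive: τ₁ = +(39.3)(0.347) = +13.64 N·m; τ₂ = −(45.8)(0.133) = −6.091 N·m.
Net torque τ = 7.546 N·m.
α = τ/I = 7.546/0.7706 = 9.792 rad/s².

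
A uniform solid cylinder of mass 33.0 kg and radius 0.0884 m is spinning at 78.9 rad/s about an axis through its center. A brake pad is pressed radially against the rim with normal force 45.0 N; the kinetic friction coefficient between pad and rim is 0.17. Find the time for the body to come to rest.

I = ½MR² = (1/2)(33.0)(0.0884)² = 0.1289 kg·m².
Friction force f = μN = (0.17)(45.0) = 7.650 N at the rim; torque magnitude τ = fR = 0.6763 N·m, opposing ω.
|α| = τ/I = 0.6763/0.1289 = 5.245 rad/s² (deceleration).
0 = ω₀ − |α|t ⇒ t = ω₀/|α| = 78.9/5.245 = 15.04 s.

t ≈ 15.0 s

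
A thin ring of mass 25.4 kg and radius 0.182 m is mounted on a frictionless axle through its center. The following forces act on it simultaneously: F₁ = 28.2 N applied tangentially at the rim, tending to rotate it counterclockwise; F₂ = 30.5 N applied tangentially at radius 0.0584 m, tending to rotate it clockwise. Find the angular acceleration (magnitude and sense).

I = MR² = (25.4)(0.182)² = 0.8413 kg·m².
Taking counterclockwise as positive: τ₁ = +(28.2)(0.182) = +5.132 N·m; τ₂ = −(30.5)(0.0584) = −1.781 N·m.
Net torque τ = 3.351 N·m.
α = τ/I = 3.351/0.8413 = 3.983 rad/s².

α ≈ 3.98 rad/s², counterclockwise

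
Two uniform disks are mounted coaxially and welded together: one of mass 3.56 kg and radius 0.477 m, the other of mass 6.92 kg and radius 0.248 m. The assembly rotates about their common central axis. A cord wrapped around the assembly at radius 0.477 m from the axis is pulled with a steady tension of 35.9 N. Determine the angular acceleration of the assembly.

α ≈ 27.7 rad/s²

I = ½M₁R₁² + ½M₂R₂² = ½(3.56)(0.477)² + ½(6.92)(0.248)² = 0.6178 kg·m².
τ = F r = (35.9)(0.477) = 17.12 N·m.
α = τ/I = 17.12/0.6178 = 27.72 rad/s².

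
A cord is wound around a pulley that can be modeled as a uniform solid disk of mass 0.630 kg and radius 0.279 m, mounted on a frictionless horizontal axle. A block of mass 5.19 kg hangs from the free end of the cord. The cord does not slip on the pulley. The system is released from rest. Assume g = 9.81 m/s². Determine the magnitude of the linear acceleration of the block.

I = ½MR² = (1/2)(0.630)(0.279)² = 0.02452 kg·m².
Block: mg − T = ma. Pulley: TR = Iα. No-slip: a = αR, so T = (I/R²)a = 0.3150·a.
Then mg = (m + 0.3150)a, so a = (5.19)(9.81)/(5.19 + 0.3150) = 9.249 m/s².

a ≈ 9.25 m/s²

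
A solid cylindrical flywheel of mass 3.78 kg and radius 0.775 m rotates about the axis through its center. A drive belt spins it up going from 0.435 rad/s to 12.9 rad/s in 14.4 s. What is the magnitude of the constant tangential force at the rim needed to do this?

F ≈ 1.27 N

I = ½MR² = (1/2)(3.78)(0.775)² = 1.135 kg·m².
α = Δω/Δt = (12.9 − 0.435)/14.4 = 0.8656 rad/s².
The required torque is τ = Iα = (1.135)(0.8656) = 0.9826 N·m.
A tangential force at the rim gives τ = FR, so F = τ/R = 0.9826/0.775 = 1.268 N.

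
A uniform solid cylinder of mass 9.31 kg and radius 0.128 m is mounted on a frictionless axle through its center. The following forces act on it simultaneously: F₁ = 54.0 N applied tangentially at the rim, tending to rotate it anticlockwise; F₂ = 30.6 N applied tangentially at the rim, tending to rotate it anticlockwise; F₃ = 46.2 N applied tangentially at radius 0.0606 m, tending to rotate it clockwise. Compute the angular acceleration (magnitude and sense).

I = ½MR² = (1/2)(9.31)(0.128)² = 0.07627 kg·m².
Taking anticlockwise as positive: τ₁ = +(54.0)(0.128) = +6.912 N·m; τ₂ = +(30.6)(0.128) = +3.917 N·m; τ₃ = −(46.2)(0.0606) = −2.800 N·m.
Net torque τ = 8.029 N·m.
α = τ/I = 8.029/0.07627 = 105.3 rad/s².

α ≈ 105 rad/s², anticlockwise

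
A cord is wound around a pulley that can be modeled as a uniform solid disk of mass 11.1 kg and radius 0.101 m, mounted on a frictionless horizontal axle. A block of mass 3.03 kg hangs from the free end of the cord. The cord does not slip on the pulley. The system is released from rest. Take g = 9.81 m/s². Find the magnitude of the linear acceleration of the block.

a ≈ 3.46 m/s²

I = ½MR² = (1/2)(11.1)(0.101)² = 0.05662 kg·m².
Block: mg − T = ma. Pulley: TR = Iα. No-slip: a = αR, so T = (I/R²)a = 5.550·a.
Then mg = (m + 5.550)a, so a = (3.03)(9.81)/(3.03 + 5.550) = 3.464 m/s².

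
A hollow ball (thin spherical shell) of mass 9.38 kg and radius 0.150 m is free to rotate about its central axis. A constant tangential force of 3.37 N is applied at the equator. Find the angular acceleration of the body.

I = (2/3)MR² = (2/3)(9.38)(0.150)² = 0.1407 kg·m².
τ = F R = (3.37)(0.150) = 0.5055 N·m.
Newton's second law for rotation, τ = Iα, gives α = τ/I = 0.5055/0.1407 = 3.593 rad/s².

α ≈ 3.59 rad/s²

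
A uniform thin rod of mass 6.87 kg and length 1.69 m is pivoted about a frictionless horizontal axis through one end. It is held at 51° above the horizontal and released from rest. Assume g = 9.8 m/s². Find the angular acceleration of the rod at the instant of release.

α ≈ 5.47 rad/s²

About the pivot, I = (1/3)ML² = (1/3)(6.87)(1.69)² = 6.540 kg·m².
The weight acts at the center, a distance L/2 = 0.8450 m from the pivot; τ = Mg(L/2) cos 51° = 35.80 N·m.
α = τ/I = 35.80/6.540 = 5.474 rad/s².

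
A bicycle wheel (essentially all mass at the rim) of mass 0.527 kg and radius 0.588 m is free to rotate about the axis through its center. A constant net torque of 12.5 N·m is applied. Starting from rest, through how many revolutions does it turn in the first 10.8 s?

I = MR² = (0.527)(0.588)² = 0.1822 kg·m².
α = τ/I = 12.5/0.1822 = 68.60 rad/s².
θ = ½αt² = ½(68.60)(10.8)² = 4001 rad.
Revolutions = θ/(2π) = 636.8.

≈ 637 revolutions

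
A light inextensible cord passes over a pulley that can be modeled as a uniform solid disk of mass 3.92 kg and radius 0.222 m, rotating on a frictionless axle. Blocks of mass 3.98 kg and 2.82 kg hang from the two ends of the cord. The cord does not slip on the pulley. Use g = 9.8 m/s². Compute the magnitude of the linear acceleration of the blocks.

a ≈ 1.30 m/s²

I = ½MR² = (1/2)(3.92)(0.222)² = 0.09660 kg·m².
Heavier block: m₁g − T₁ = m₁a. Lighter block: T₂ − m₂g = m₂a.
Pulley: (T₁ − T₂)R = Iα = I(a/R), so T₁ − T₂ = (I/R²)a = (1/2)M_p a = 1.960·a.
Adding the three: (m₁ − m₂)g = (m₁ + m₂ + 1.960)a, so a = (3.98 − 2.82)(9.8)/(3.98 + 2.82 + 1.960) = 1.298 m/s².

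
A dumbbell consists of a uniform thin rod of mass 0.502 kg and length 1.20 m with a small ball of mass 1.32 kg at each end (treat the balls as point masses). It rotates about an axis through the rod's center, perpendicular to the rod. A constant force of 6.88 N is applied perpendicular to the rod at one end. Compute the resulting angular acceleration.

α ≈ 4.08 rad/s²

I_rod = (1/12)ML² = (1/12)(0.502)(1.20)² = 0.06024 kg·m².
I_balls = 2·m·(L/2)² = 2(1.32)(0.6000)² = 0.9504 kg·m².
Total I = 1.011 kg·m².
τ = F·(L/2) = (6.88)(0.600) = 4.128 N·m.
α = τ/I = 4.128/1.011 = 4.085 rad/s².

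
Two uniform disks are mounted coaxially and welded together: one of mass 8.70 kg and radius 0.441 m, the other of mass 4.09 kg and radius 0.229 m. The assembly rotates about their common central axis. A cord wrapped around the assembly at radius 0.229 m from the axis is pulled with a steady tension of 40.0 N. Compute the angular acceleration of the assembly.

α ≈ 9.61 rad/s²

I = ½M₁R₁² + ½M₂R₂² = ½(8.70)(0.441)² + ½(4.09)(0.229)² = 0.9532 kg·m².
τ = F r = (40.0)(0.229) = 9.160 N·m.
α = τ/I = 9.160/0.9532 = 9.609 rad/s².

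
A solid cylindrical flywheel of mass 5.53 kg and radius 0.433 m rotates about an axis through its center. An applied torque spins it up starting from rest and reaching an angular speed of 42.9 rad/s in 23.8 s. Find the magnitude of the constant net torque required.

τ ≈ 0.934 N·m

I = ½MR² = (1/2)(5.53)(0.433)² = 0.5184 kg·m².
α = Δω/Δt = (42.9 − 0)/23.8 = 1.803 rad/s².
τ = Iα = (0.5184)(1.803) = 0.9344 N·m.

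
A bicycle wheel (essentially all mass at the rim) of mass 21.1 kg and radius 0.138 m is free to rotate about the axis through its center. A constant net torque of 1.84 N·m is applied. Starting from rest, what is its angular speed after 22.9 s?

ω ≈ 105 rad/s

I = MR² = (21.1)(0.138)² = 0.4018 kg·m².
α = τ/I = 1.84/0.4018 = 4.579 rad/s².
ω = ω₀ + αt = 0 + (4.579)(22.9) = 104.9 rad/s.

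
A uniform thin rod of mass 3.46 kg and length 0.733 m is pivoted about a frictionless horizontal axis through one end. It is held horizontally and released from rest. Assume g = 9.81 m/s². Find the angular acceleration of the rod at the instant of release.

About the pivot, I = (1/3)ML² = (1/3)(3.46)(0.733)² = 0.6197 kg·m².
The weight acts at the center, a distance L/2 = 0.3665 m from the pivot; τ = Mg(L/2) = 12.44 N·m.
α = τ/I = 12.44/0.6197 = 20.08 rad/s².
(Equivalently α = (3g/(2L)) = 20.08 rad/s².)

α ≈ 20.1 rad/s²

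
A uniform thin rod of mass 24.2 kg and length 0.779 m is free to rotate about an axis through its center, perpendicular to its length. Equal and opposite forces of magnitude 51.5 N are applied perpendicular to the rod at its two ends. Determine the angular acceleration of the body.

I = (1/12)ML² = (1/12)(24.2)(0.779)² = 1.224 kg·m².
The couple gives τ = F·(L/2) + F·(L/2) = F L = (51.5)(0.779) = 40.12 N·m.
Newton's second law for rotation, τ = Iα, gives α = τ/I = 40.12/1.224 = 32.78 rad/s².

α ≈ 32.8 rad/s²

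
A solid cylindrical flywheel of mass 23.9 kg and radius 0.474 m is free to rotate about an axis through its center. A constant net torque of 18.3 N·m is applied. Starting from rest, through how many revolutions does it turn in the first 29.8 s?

I = ½MR² = (1/2)(23.9)(0.474)² = 2.685 kg·m².
α = τ/I = 18.3/2.685 = 6.816 rad/s².
θ = ½αt² = ½(6.816)(29.8)² = 3026 rad.
Revolutions = θ/(2π) = 481.7.

≈ 482 revolutions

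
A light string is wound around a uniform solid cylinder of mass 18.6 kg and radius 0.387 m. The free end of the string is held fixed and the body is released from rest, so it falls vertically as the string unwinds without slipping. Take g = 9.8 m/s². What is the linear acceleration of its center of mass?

a ≈ 6.53 m/s²

Translation: Mg − T = Ma. Rotation about the center: TR = Iα with I = ½MR².
With a = αR: T = (I/R²)a = (1/2)M a, so Mg = (1 + 0.5000)Ma.
a = g/(1 + 0.5000) = 9.8/1.500 = 6.533 m/s².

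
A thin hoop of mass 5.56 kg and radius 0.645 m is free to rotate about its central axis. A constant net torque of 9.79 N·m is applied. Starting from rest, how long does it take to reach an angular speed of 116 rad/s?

I = MR² = (5.56)(0.645)² = 2.313 kg·m².
α = τ/I = 9.79/2.313 = 4.232 rad/s².
ω = αt ⇒ t = ω/α = 116/4.232 = 27.41 s.

t ≈ 27.4 s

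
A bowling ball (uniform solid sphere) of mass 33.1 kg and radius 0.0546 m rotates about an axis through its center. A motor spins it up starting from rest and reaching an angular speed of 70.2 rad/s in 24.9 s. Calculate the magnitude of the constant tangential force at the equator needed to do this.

F ≈ 2.04 N

I = (2/5)MR² = (2/5)(33.1)(0.0546)² = 0.03947 kg·m².
α = Δω/Δt = (70.2 − 0)/24.9 = 2.819 rad/s².
The required torque is τ = Iα = (0.03947)(2.819) = 0.1113 N·m.
A tangential force at the equator gives τ = FR, so F = τ/R = 0.1113/0.0546 = 2.038 N.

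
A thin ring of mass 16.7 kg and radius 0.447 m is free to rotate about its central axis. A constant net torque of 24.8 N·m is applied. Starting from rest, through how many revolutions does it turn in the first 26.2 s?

I = MR² = (16.7)(0.447)² = 3.337 kg·m².
α = τ/I = 24.8/3.337 = 7.432 rad/s².
θ = ½αt² = ½(7.432)(26.2)² = 2551 rad.
Revolutions = θ/(2π) = 406.0.

≈ 406 revolutions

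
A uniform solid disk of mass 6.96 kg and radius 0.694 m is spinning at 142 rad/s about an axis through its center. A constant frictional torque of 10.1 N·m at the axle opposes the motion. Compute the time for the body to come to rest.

I = ½MR² = (1/2)(6.96)(0.694)² = 1.676 kg·m².
The net torque has magnitude 10.1 N·m, opposing ω.
|α| = τ/I = 10.10/1.676 = 6.026 rad/s² (deceleration).
0 = ω₀ − |α|t ⇒ t = ω₀/|α| = 142/6.026 = 23.56 s.

t ≈ 23.6 s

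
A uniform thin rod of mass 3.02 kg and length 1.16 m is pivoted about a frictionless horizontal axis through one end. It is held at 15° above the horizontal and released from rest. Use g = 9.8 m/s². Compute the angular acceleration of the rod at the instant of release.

α ≈ 12.2 rad/s²

About the pivot, I = (1/3)ML² = (1/3)(3.02)(1.16)² = 1.355 kg·m².
The weight acts at the center, a distance L/2 = 0.5800 m from the pivot; τ = Mg(L/2) cos 15° = 16.58 N·m.
α = τ/I = 16.58/1.355 = 12.24 rad/s².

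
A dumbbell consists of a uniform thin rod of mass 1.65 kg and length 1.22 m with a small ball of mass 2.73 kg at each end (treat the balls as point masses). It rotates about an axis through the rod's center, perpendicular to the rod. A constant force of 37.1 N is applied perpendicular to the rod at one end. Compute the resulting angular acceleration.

α ≈ 10.1 rad/s²

I_rod = (1/12)ML² = (1/12)(1.65)(1.22)² = 0.2047 kg·m².
I_balls = 2·m·(L/2)² = 2(2.73)(0.6100)² = 2.032 kg·m².
Total I = 2.236 kg·m².
τ = F·(L/2) = (37.1)(0.610) = 22.63 N·m.
α = τ/I = 22.63/2.236 = 10.12 rad/s².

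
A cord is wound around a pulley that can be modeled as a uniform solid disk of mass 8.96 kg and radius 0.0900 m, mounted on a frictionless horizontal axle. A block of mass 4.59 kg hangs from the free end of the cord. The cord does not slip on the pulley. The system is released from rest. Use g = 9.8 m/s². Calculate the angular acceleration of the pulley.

α ≈ 55.1 rad/s²

I = ½MR² = (1/2)(8.96)(0.0900)² = 0.03629 kg·m².
Block: mg − T = ma. Pulley: TR = Iα. No-slip: a = αR, so T = (I/R²)a = 4.480·a.
Then mg = (m + 4.480)a, so a = (4.59)(9.8)/(4.59 + 4.480) = 4.959 m/s².
α = a/R = 4.959/0.0900 = 55.10 rad/s².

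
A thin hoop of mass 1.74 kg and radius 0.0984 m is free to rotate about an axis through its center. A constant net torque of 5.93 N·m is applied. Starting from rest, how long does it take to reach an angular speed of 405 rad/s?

I = MR² = (1.74)(0.0984)² = 0.01685 kg·m².
α = τ/I = 5.93/0.01685 = 352.0 rad/s².
ω = αt ⇒ t = ω/α = 405/352.0 = 1.151 s.

t ≈ 1.15 s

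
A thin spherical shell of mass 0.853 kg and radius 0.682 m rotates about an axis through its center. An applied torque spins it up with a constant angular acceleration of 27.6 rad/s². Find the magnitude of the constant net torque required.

I = (2/3)MR² = (2/3)(0.853)(0.682)² = 0.2645 kg·m².
τ = Iα = (0.2645)(27.60) = 7.300 N·m.

τ ≈ 7.30 N·m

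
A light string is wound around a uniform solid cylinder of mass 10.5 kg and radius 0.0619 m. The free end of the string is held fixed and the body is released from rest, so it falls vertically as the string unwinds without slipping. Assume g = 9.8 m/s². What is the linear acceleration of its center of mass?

Translation: Mg − T = Ma. Rotation about the center: TR = Iα with I = ½MR².
With a = αR: T = (I/R²)a = (1/2)M a, so Mg = (1 + 0.5000)Ma.
a = g/(1 + 0.5000) = 9.8/1.500 = 6.533 m/s².

a ≈ 6.53 m/s²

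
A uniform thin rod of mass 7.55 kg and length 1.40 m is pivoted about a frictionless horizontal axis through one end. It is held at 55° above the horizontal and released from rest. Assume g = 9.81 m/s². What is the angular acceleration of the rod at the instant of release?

α ≈ 6.03 rad/s²

About the pivot, I = (1/3)ML² = (1/3)(7.55)(1.40)² = 4.933 kg·m².
The weight acts at the center, a distance L/2 = 0.7000 m from the pivot; τ = Mg(L/2) cos 55° = 29.74 N·m.
α = τ/I = 29.74/4.933 = 6.029 rad/s².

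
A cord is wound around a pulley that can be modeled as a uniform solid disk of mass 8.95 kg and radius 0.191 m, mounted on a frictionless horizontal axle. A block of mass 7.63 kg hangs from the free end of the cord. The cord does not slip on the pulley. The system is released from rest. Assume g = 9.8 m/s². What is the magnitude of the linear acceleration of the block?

I = ½MR² = (1/2)(8.95)(0.191)² = 0.1633 kg·m².
Block: mg − T = ma. Pulley: TR = Iα. No-slip: a = αR, so T = (I/R²)a = 4.475·a.
Then mg = (m + 4.475)a, so a = (7.63)(9.8)/(7.63 + 4.475) = 6.177 m/s².

a ≈ 6.18 m/s²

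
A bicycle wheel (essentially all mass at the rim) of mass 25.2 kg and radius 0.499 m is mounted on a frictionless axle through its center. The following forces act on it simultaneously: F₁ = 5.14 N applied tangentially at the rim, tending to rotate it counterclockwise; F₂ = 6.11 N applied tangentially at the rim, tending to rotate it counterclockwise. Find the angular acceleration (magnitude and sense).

α ≈ 0.895 rad/s², counterclockwise

I = MR² = (25.2)(0.499)² = 6.275 kg·m².
Taking counterclockwise as positive: τ₁ = +(5.14)(0.499) = +2.565 N·m; τ₂ = +(6.11)(0.499) = +3.049 N·m.
Net torque τ = 5.614 N·m.
α = τ/I = 5.614/6.275 = 0.8946 rad/s².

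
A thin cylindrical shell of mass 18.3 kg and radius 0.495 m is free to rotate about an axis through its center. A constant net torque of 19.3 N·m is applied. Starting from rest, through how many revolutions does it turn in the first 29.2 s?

≈ 292 revolutions

I = MR² = (18.3)(0.495)² = 4.484 kg·m².
α = τ/I = 19.3/4.484 = 4.304 rad/s².
θ = ½αt² = ½(4.304)(29.2)² = 1835 rad.
Revolutions = θ/(2π) = 292.0.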